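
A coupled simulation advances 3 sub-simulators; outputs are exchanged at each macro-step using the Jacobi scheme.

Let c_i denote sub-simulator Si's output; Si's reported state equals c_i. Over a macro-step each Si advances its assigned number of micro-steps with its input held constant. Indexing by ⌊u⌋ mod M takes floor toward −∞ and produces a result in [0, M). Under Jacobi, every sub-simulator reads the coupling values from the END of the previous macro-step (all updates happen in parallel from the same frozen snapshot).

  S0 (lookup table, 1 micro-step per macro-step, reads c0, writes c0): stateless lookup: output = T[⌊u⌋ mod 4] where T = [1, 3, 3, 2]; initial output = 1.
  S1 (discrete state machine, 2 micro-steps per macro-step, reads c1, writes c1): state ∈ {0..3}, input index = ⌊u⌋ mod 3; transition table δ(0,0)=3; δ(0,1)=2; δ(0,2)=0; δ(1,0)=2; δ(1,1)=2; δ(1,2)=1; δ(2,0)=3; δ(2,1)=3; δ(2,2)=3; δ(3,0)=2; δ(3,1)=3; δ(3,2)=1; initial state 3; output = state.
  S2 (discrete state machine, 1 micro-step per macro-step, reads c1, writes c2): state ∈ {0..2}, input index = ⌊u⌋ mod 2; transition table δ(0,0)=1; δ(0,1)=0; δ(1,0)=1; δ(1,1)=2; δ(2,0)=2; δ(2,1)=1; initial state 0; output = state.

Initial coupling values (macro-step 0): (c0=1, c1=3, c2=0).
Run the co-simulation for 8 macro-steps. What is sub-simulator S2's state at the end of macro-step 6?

macro 1: S0 reads c0=1 → after 1×micro: 3; S1 reads c1=3 → after 2×micro: 3; S2 reads c1=3 → after 1×micro: 0 ⇒ (c0=3, c1=3, c2=0)
macro 2: S0 reads c0=3 → after 1×micro: 2; S1 reads c1=3 → after 2×micro: 3; S2 reads c1=3 → after 1×micro: 0 ⇒ (c0=2, c1=3, c2=0)
macro 3: S0 reads c0=2 → after 1×micro: 3; S1 reads c1=3 → after 2×micro: 3; S2 reads c1=3 → after 1×micro: 0 ⇒ (c0=3, c1=3, c2=0)
macro 4: S0 reads c0=3 → after 1×micro: 2; S1 reads c1=3 → after 2×micro: 3; S2 reads c1=3 → after 1×micro: 0 ⇒ (c0=2, c1=3, c2=0)
macro 5: S0 reads c0=2 → after 1×micro: 3; S1 reads c1=3 → after 2×micro: 3; S2 reads c1=3 → after 1×micro: 0 ⇒ (c0=3, c1=3, c2=0)
macro 6: S0 reads c0=3 → after 1×micro: 2; S1 reads c1=3 → after 2×micro: 3; S2 reads c1=3 → after 1×micro: 0 ⇒ (c0=2, c1=3, c2=0)
macro 7: S0 reads c0=2 → after 1×micro: 3; S1 reads c1=3 → after 2×micro: 3; S2 reads c1=3 → after 1×micro: 0 ⇒ (c0=3, c1=3, c2=0)
macro 8: S0 reads c0=3 → after 1×micro: 2; S1 reads c1=3 → after 2×micro: 3; S2 reads c1=3 → after 1×micro: 0 ⇒ (c0=2, c1=3, c2=0)

S2 state at macro-step 6 = 0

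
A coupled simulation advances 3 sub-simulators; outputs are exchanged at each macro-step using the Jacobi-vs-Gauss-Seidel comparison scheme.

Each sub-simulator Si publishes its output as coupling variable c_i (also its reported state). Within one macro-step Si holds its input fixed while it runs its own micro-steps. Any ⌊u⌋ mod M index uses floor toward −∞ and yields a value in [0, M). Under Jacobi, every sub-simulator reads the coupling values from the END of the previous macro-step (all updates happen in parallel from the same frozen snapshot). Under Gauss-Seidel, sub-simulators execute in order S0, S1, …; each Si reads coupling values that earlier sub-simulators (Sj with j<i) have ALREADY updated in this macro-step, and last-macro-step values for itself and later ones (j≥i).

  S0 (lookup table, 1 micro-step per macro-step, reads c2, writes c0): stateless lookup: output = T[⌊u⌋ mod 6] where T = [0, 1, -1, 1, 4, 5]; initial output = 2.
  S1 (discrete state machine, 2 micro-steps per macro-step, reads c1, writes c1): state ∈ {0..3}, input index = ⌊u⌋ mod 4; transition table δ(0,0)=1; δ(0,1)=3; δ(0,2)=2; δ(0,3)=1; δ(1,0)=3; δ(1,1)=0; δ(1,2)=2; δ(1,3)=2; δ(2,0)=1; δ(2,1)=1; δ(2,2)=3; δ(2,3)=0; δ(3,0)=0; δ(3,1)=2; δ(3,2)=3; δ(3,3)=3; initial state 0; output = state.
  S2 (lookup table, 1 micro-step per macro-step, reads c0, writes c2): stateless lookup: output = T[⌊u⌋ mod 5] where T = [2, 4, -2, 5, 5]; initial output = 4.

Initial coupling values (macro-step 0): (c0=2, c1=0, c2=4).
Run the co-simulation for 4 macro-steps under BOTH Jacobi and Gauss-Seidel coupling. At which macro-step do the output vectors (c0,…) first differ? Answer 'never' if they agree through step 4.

first divergence at macro-step: 1

[Jacobi] macro 1: S0 reads c2=4 → after 1×micro: 4; S1 reads c1=0 → after 2×micro: 3; S2 reads c0=2 → after 1×micro: -2 ⇒ (c0=4, c1=3, c2=-2)
[Jacobi] macro 2: S0 reads c2=-2 → after 1×micro: 4; S1 reads c1=3 → after 2×micro: 3; S2 reads c0=4 → after 1×micro: 5 ⇒ (c0=4, c1=3, c2=5)
[Jacobi] macro 3: S0 reads c2=5 → after 1×micro: 5; S1 reads c1=3 → after 2×micro: 3; S2 reads c0=4 → after 1×micro: 5 ⇒ (c0=5, c1=3, c2=5)
[Jacobi] macro 4: S0 reads c2=5 → after 1×micro: 5; S1 reads c1=3 → after 2×micro: 3; S2 reads c0=5 → after 1×micro: 2 ⇒ (c0=5, c1=3, c2=2)
[Gauss-Seidel] macro 1: S0 reads c2=4 → after 1×micro: 4; S1 reads c1=0 → after 2×micro: 3; S2 reads c0=4 → after 1×micro: 5 ⇒ (c0=4, c1=3, c2=5)
[Gauss-Seidel] macro 2: S0 reads c2=5 → after 1×micro: 5; S1 reads c1=3 → after 2×micro: 3; S2 reads c0=5 → after 1×micro: 2 ⇒ (c0=5, c1=3, c2=2)
[Gauss-Seidel] macro 3: S0 reads c2=2 → after 1×micro: -1; S1 reads c1=3 → after 2×micro: 3; S2 reads c0=-1 → after 1×micro: 5 ⇒ (c0=-1, c1=3, c2=5)
[Gauss-Seidel] macro 4: S0 reads c2=5 → after 1×micro: 5; S1 reads c1=3 → after 2×micro: 3; S2 reads c0=5 → after 1×micro: 2 ⇒ (c0=5, c1=3, c2=2)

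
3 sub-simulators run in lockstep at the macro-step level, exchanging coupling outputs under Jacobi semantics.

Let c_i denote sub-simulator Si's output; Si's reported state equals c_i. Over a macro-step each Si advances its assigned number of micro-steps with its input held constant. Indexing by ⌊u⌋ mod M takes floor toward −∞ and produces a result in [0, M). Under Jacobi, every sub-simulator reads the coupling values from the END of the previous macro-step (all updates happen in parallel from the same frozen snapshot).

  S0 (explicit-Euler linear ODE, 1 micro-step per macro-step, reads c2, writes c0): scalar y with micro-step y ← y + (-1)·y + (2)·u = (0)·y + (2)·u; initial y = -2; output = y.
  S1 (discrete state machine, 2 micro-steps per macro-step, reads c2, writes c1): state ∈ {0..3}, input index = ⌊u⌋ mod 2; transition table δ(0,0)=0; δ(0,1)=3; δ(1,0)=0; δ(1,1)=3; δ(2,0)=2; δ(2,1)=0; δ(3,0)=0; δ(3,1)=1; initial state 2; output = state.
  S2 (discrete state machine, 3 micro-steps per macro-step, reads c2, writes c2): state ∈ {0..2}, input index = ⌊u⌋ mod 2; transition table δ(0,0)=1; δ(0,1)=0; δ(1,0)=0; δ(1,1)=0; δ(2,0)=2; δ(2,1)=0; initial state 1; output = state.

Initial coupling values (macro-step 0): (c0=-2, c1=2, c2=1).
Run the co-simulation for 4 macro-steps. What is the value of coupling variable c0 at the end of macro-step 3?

c0 at macro-step 3 = 2

macro 1: S0 reads c2=1 → after 1×micro: 2; S1 reads c2=1 → after 2×micro: 3; S2 reads c2=1 → after 3×micro: 0 ⇒ (c0=2, c1=3, c2=0)
macro 2: S0 reads c2=0 → after 1×micro: 0; S1 reads c2=0 → after 2×micro: 0; S2 reads c2=0 → after 3×micro: 1 ⇒ (c0=0, c1=0, c2=1)
macro 3: S0 reads c2=1 → after 1×micro: 2; S1 reads c2=1 → after 2×micro: 1; S2 reads c2=1 → after 3×micro: 0 ⇒ (c0=2, c1=1, c2=0)
macro 4: S0 reads c2=0 → after 1×micro: 0; S1 reads c2=0 → after 2×micro: 0; S2 reads c2=0 → after 3×micro: 1 ⇒ (c0=0, c1=0, c2=1)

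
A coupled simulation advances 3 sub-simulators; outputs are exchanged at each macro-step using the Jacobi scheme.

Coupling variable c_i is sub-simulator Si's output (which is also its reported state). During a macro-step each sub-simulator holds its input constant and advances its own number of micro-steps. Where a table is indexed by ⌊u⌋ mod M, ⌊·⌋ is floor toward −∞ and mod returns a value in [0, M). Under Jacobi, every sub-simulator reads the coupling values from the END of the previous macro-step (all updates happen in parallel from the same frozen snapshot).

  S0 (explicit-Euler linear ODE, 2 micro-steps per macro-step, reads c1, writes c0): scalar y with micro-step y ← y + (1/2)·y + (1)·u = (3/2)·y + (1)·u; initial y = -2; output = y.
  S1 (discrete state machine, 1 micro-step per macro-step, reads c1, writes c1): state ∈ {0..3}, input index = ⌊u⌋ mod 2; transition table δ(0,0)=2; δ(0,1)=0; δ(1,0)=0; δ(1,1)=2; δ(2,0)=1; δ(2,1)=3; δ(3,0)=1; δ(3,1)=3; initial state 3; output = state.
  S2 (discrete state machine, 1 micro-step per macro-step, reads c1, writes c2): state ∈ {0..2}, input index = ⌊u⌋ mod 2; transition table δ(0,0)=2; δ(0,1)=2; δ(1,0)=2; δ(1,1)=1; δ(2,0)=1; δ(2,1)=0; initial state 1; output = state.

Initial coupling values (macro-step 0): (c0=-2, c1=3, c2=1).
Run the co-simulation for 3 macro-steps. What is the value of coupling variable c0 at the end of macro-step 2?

c0 at macro-step 2 = 57/4

macro 1: S0 reads c1=3 → after 2×micro: 3; S1 reads c1=3 → after 1×micro: 3; S2 reads c1=3 → after 1×micro: 1 ⇒ (c0=3, c1=3, c2=1)
macro 2: S0 reads c1=3 → after 2×micro: 57/4; S1 reads c1=3 → after 1×micro: 3; S2 reads c1=3 → after 1×micro: 1 ⇒ (c0=57/4, c1=3, c2=1)
macro 3: S0 reads c1=3 → after 2×micro: 633/16; S1 reads c1=3 → after 1×micro: 3; S2 reads c1=3 → after 1×micro: 1 ⇒ (c0=633/16, c1=3, c2=1)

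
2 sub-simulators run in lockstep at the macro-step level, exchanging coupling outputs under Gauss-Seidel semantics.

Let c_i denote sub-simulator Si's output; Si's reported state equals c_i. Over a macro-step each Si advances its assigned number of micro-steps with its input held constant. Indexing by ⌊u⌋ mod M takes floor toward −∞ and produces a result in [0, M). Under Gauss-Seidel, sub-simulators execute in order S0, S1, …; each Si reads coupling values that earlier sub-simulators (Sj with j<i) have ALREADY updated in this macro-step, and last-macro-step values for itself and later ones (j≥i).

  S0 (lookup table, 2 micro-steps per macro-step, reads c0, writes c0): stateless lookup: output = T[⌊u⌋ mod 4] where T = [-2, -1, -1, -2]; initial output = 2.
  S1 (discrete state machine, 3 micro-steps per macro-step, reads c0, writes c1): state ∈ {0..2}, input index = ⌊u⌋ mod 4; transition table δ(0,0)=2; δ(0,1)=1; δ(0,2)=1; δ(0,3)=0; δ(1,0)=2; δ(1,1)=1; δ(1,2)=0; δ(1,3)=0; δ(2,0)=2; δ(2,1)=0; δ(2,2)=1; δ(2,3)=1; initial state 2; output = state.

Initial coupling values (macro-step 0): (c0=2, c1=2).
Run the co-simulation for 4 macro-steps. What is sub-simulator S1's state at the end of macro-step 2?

macro 1: S0 reads c0=2 → after 2×micro: -1; S1 reads c0=-1 → after 3×micro: 0 ⇒ (c0=-1, c1=0)
macro 2: S0 reads c0=-1 → after 2×micro: -2; S1 reads c0=-2 → after 3×micro: 1 ⇒ (c0=-2, c1=1)
macro 3: S0 reads c0=-2 → after 2×micro: -1; S1 reads c0=-1 → after 3×micro: 0 ⇒ (c0=-1, c1=0)
macro 4: S0 reads c0=-1 → after 2×micro: -2; S1 reads c0=-2 → after 3×micro: 1 ⇒ (c0=-2, c1=1)

S1 state at macro-step 2 = 1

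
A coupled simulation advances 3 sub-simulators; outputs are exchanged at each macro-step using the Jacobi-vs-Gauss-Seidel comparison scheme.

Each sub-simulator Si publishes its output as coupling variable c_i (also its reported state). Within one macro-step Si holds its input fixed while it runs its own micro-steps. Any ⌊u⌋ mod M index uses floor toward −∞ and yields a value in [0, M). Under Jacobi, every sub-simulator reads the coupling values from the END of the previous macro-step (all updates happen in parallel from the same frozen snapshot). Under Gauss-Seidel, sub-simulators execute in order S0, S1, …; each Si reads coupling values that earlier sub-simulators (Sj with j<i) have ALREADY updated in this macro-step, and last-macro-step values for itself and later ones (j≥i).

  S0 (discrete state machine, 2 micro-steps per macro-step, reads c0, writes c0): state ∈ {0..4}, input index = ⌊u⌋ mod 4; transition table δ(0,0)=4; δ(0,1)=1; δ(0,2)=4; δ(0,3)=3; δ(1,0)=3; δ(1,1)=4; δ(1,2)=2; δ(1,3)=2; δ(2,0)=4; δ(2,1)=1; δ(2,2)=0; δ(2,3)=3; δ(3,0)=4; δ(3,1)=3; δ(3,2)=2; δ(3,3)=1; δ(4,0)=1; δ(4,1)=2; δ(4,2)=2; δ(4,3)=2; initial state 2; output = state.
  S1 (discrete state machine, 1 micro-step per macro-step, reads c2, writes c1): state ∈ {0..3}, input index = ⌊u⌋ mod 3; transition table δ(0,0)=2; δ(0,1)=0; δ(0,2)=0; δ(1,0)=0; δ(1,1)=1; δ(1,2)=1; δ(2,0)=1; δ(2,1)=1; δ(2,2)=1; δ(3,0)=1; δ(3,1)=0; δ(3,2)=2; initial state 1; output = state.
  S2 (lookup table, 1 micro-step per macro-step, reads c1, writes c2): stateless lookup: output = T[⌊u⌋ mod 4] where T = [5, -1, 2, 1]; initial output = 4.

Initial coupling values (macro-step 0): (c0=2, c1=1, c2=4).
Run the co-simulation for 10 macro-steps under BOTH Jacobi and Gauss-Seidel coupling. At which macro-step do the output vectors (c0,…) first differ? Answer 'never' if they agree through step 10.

[Jacobi] macro 1: S0 reads c0=2 → after 2×micro: 4; S1 reads c2=4 → after 1×micro: 1; S2 reads c1=1 → after 1×micro: -1 ⇒ (c0=4, c1=1, c2=-1)
[Jacobi] macro 2: S0 reads c0=4 → after 2×micro: 3; S1 reads c2=-1 → after 1×micro: 1; S2 reads c1=1 → after 1×micro: -1 ⇒ (c0=3, c1=1, c2=-1)
[Jacobi] macro 3: S0 reads c0=3 → after 2×micro: 2; S1 reads c2=-1 → after 1×micro: 1; S2 reads c1=1 → after 1×micro: -1 ⇒ (c0=2, c1=1, c2=-1)
[Jacobi] macro 4: S0 reads c0=2 → after 2×micro: 4; S1 reads c2=-1 → after 1×micro: 1; S2 reads c1=1 → after 1×micro: -1 ⇒ (c0=4, c1=1, c2=-1)
[Jacobi] macro 5: S0 reads c0=4 → after 2×micro: 3; S1 reads c2=-1 → after 1×micro: 1; S2 reads c1=1 → after 1×micro: -1 ⇒ (c0=3, c1=1, c2=-1)
[Jacobi] macro 6: S0 reads c0=3 → after 2×micro: 2; S1 reads c2=-1 → after 1×micro: 1; S2 reads c1=1 → after 1×micro: -1 ⇒ (c0=2, c1=1, c2=-1)
[Jacobi] macro 7: S0 reads c0=2 → after 2×micro: 4; S1 reads c2=-1 → after 1×micro: 1; S2 reads c1=1 → after 1×micro: -1 ⇒ (c0=4, c1=1, c2=-1)
[Jacobi] macro 8: S0 reads c0=4 → after 2×micro: 3; S1 reads c2=-1 → after 1×micro: 1; S2 reads c1=1 → after 1×micro: -1 ⇒ (c0=3, c1=1, c2=-1)
[Jacobi] macro 9: S0 reads c0=3 → after 2×micro: 2; S1 reads c2=-1 → after 1×micro: 1; S2 reads c1=1 → after 1×micro: -1 ⇒ (c0=2, c1=1, c2=-1)
[Jacobi] macro 10: S0 reads c0=2 → after 2×micro: 4; S1 reads c2=-1 → after 1×micro: 1; S2 reads c1=1 → after 1×micro: -1 ⇒ (c0=4, c1=1, c2=-1)
[Gauss-Seidel] macro 1: S0 reads c0=2 → after 2×micro: 4; S1 reads c2=4 → after 1×micro: 1; S2 reads c1=1 → after 1×micro: -1 ⇒ (c0=4, c1=1, c2=-1)
[Gauss-Seidel] macro 2: S0 reads c0=4 → after 2×micro: 3; S1 reads c2=-1 → after 1×micro: 1; S2 reads c1=1 → after 1×micro: -1 ⇒ (c0=3, c1=1, c2=-1)
[Gauss-Seidel] macro 3: S0 reads c0=3 → after 2×micro: 2; S1 reads c2=-1 → after 1×micro: 1; S2 reads c1=1 → after 1×micro: -1 ⇒ (c0=2, c1=1, c2=-1)
[Gauss-Seidel] macro 4: S0 reads c0=2 → after 2×micro: 4; S1 reads c2=-1 → after 1×micro: 1; S2 reads c1=1 → after 1×micro: -1 ⇒ (c0=4, c1=1, c2=-1)
[Gauss-Seidel] macro 5: S0 reads c0=4 → after 2×micro: 3; S1 reads c2=-1 → after 1×micro: 1; S2 reads c1=1 → after 1×micro: -1 ⇒ (c0=3, c1=1, c2=-1)
[Gauss-Seidel] macro 6: S0 reads c0=3 → after 2×micro: 2; S1 reads c2=-1 → after 1×micro: 1; S2 reads c1=1 → after 1×micro: -1 ⇒ (c0=2, c1=1, c2=-1)
[Gauss-Seidel] macro 7: S0 reads c0=2 → after 2×micro: 4; S1 reads c2=-1 → after 1×micro: 1; S2 reads c1=1 → after 1×micro: -1 ⇒ (c0=4, c1=1, c2=-1)
[Gauss-Seidel] macro 8: S0 reads c0=4 → after 2×micro: 3; S1 reads c2=-1 → after 1×micro: 1; S2 reads c1=1 → after 1×micro: -1 ⇒ (c0=3, c1=1, c2=-1)
[Gauss-Seidel] macro 9: S0 reads c0=3 → after 2×micro: 2; S1 reads c2=-1 → after 1×micro: 1; S2 reads c1=1 → after 1×micro: -1 ⇒ (c0=2, c1=1, c2=-1)
[Gauss-Seidel] macro 10: S0 reads c0=2 → after 2×micro: 4; S1 reads c2=-1 → after 1×micro: 1; S2 reads c1=1 → after 1×micro: -1 ⇒ (c0=4, c1=1, c2=-1)

first divergence at macro-step: never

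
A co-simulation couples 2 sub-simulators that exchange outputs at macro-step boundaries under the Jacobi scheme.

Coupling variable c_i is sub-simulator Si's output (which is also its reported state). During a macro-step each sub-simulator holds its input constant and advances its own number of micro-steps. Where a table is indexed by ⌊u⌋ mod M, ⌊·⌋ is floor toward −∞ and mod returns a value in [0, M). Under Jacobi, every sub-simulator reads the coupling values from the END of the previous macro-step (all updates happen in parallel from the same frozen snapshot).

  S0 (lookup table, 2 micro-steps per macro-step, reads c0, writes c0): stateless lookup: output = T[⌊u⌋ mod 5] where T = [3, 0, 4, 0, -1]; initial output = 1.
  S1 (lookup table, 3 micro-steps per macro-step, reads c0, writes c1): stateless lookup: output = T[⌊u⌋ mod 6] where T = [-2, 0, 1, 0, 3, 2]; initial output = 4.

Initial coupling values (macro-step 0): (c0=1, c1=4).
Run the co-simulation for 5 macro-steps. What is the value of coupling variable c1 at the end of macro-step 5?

c1 at macro-step 5 = 0

macro 1: S0 reads c0=1 → after 2×micro: 0; S1 reads c0=1 → after 3×micro: 0 ⇒ (c0=0, c1=0)
macro 2: S0 reads c0=0 → after 2×micro: 3; S1 reads c0=0 → after 3×micro: -2 ⇒ (c0=3, c1=-2)
macro 3: S0 reads c0=3 → after 2×micro: 0; S1 reads c0=3 → after 3×micro: 0 ⇒ (c0=0, c1=0)
macro 4: S0 reads c0=0 → after 2×micro: 3; S1 reads c0=0 → after 3×micro: -2 ⇒ (c0=3, c1=-2)
macro 5: S0 reads c0=3 → after 2×micro: 0; S1 reads c0=3 → after 3×micro: 0 ⇒ (c0=0, c1=0)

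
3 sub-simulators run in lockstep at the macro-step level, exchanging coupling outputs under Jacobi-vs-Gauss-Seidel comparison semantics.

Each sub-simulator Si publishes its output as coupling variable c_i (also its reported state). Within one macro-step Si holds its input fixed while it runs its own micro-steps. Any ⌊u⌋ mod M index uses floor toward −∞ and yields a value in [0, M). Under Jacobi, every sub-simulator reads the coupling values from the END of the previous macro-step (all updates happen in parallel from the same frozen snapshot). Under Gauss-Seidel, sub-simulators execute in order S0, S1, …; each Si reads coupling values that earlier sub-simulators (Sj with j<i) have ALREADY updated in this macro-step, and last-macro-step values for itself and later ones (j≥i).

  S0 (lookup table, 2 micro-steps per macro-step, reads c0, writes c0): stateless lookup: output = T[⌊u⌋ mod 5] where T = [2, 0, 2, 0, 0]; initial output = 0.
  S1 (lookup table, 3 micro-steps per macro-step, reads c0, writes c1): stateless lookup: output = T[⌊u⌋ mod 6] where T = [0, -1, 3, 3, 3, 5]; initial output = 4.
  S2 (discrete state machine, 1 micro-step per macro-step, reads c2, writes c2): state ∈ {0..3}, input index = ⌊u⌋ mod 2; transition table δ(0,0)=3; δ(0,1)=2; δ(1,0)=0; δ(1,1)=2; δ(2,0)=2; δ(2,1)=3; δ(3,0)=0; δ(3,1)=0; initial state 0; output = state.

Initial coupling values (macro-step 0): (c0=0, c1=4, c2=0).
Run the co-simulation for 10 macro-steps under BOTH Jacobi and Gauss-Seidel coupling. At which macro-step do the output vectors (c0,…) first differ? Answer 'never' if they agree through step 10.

[Jacobi] macro 1: S0 reads c0=0 → after 2×micro: 2; S1 reads c0=0 → after 3×micro: 0; S2 reads c2=0 → after 1×micro: 3 ⇒ (c0=2, c1=0, c2=3)
[Jacobi] macro 2: S0 reads c0=2 → after 2×micro: 2; S1 reads c0=2 → after 3×micro: 3; S2 reads c2=3 → after 1×micro: 0 ⇒ (c0=2, c1=3, c2=0)
[Jacobi] macro 3: S0 reads c0=2 → after 2×micro: 2; S1 reads c0=2 → after 3×micro: 3; S2 reads c2=0 → after 1×micro: 3 ⇒ (c0=2, c1=3, c2=3)
[Jacobi] macro 4: S0 reads c0=2 → after 2×micro: 2; S1 reads c0=2 → after 3×micro: 3; S2 reads c2=3 → after 1×micro: 0 ⇒ (c0=2, c1=3, c2=0)
[Jacobi] macro 5: S0 reads c0=2 → after 2×micro: 2; S1 reads c0=2 → after 3×micro: 3; S2 reads c2=0 → after 1×micro: 3 ⇒ (c0=2, c1=3, c2=3)
[Jacobi] macro 6: S0 reads c0=2 → after 2×micro: 2; S1 reads c0=2 → after 3×micro: 3; S2 reads c2=3 → after 1×micro: 0 ⇒ (c0=2, c1=3, c2=0)
[Jacobi] macro 7: S0 reads c0=2 → after 2×micro: 2; S1 reads c0=2 → after 3×micro: 3; S2 reads c2=0 → after 1×micro: 3 ⇒ (c0=2, c1=3, c2=3)
[Jacobi] macro 8: S0 reads c0=2 → after 2×micro: 2; S1 reads c0=2 → after 3×micro: 3; S2 reads c2=3 → after 1×micro: 0 ⇒ (c0=2, c1=3, c2=0)
[Jacobi] macro 9: S0 reads c0=2 → after 2×micro: 2; S1 reads c0=2 → after 3×micro: 3; S2 reads c2=0 → after 1×micro: 3 ⇒ (c0=2, c1=3, c2=3)
[Jacobi] macro 10: S0 reads c0=2 → after 2×micro: 2; S1 reads c0=2 → after 3×micro: 3; S2 reads c2=3 → after 1×micro: 0 ⇒ (c0=2, c1=3, c2=0)
[Gauss-Seidel] macro 1: S0 reads c0=0 → after 2×micro: 2; S1 reads c0=2 → after 3×micro: 3; S2 reads c2=0 → after 1×micro: 3 ⇒ (c0=2, c1=3, c2=3)
[Gauss-Seidel] macro 2: S0 reads c0=2 → after 2×micro: 2; S1 reads c0=2 → after 3×micro: 3; S2 reads c2=3 → after 1×micro: 0 ⇒ (c0=2, c1=3, c2=0)
[Gauss-Seidel] macro 3: S0 reads c0=2 → after 2×micro: 2; S1 reads c0=2 → after 3×micro: 3; S2 reads c2=0 → after 1×micro: 3 ⇒ (c0=2, c1=3, c2=3)
[Gauss-Seidel] macro 4: S0 reads c0=2 → after 2×micro: 2; S1 reads c0=2 → after 3×micro: 3; S2 reads c2=3 → after 1×micro: 0 ⇒ (c0=2, c1=3, c2=0)
[Gauss-Seidel] macro 5: S0 reads c0=2 → after 2×micro: 2; S1 reads c0=2 → after 3×micro: 3; S2 reads c2=0 → after 1×micro: 3 ⇒ (c0=2, c1=3, c2=3)
[Gauss-Seidel] macro 6: S0 reads c0=2 → after 2×micro: 2; S1 reads c0=2 → after 3×micro: 3; S2 reads c2=3 → after 1×micro: 0 ⇒ (c0=2, c1=3, c2=0)
[Gauss-Seidel] macro 7: S0 reads c0=2 → after 2×micro: 2; S1 reads c0=2 → after 3×micro: 3; S2 reads c2=0 → after 1×micro: 3 ⇒ (c0=2, c1=3, c2=3)
[Gauss-Seidel] macro 8: S0 reads c0=2 → after 2×micro: 2; S1 reads c0=2 → after 3×micro: 3; S2 reads c2=3 → after 1×micro: 0 ⇒ (c0=2, c1=3, c2=0)
[Gauss-Seidel] macro 9: S0 reads c0=2 → after 2×micro: 2; S1 reads c0=2 → after 3×micro: 3; S2 reads c2=0 → after 1×micro: 3 ⇒ (c0=2, c1=3, c2=3)
[Gauss-Seidel] macro 10: S0 reads c0=2 → after 2×micro: 2; S1 reads c0=2 → after 3×micro: 3; S2 reads c2=3 → after 1×micro: 0 ⇒ (c0=2, c1=3, c2=0)

first divergence at macro-step: 1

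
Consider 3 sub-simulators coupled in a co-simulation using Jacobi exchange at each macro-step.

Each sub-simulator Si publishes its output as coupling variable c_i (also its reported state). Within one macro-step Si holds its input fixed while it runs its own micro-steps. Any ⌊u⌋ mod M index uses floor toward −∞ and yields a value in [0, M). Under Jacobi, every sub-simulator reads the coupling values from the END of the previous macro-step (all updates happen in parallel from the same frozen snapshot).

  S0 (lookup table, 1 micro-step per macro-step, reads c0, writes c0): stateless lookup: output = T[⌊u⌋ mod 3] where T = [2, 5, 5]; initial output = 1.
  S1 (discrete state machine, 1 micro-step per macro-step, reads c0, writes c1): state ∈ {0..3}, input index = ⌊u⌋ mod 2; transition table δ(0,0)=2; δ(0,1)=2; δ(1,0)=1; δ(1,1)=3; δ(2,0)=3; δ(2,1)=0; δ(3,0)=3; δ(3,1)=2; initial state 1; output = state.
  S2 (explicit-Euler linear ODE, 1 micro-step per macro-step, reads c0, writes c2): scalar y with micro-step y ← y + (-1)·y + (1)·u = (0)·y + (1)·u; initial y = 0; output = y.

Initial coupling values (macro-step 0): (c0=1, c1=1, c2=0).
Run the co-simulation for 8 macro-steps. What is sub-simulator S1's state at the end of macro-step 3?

macro 1: S0 reads c0=1 → after 1×micro: 5; S1 reads c0=1 → after 1×micro: 3; S2 reads c0=1 → after 1×micro: 1 ⇒ (c0=5, c1=3, c2=1)
macro 2: S0 reads c0=5 → after 1×micro: 5; S1 reads c0=5 → after 1×micro: 2; S2 reads c0=5 → after 1×micro: 5 ⇒ (c0=5, c1=2, c2=5)
macro 3: S0 reads c0=5 → after 1×micro: 5; S1 reads c0=5 → after 1×micro: 0; S2 reads c0=5 → after 1×micro: 5 ⇒ (c0=5, c1=0, c2=5)
macro 4: S0 reads c0=5 → after 1×micro: 5; S1 reads c0=5 → after 1×micro: 2; S2 reads c0=5 → after 1×micro: 5 ⇒ (c0=5, c1=2, c2=5)
macro 5: S0 reads c0=5 → after 1×micro: 5; S1 reads c0=5 → after 1×micro: 0; S2 reads c0=5 → after 1×micro: 5 ⇒ (c0=5, c1=0, c2=5)
macro 6: S0 reads c0=5 → after 1×micro: 5; S1 reads c0=5 → after 1×micro: 2; S2 reads c0=5 → after 1×micro: 5 ⇒ (c0=5, c1=2, c2=5)
macro 7: S0 reads c0=5 → after 1×micro: 5; S1 reads c0=5 → after 1×micro: 0; S2 reads c0=5 → after 1×micro: 5 ⇒ (c0=5, c1=0, c2=5)
macro 8: S0 reads c0=5 → after 1×micro: 5; S1 reads c0=5 → after 1×micro: 2; S2 reads c0=5 → after 1×micro: 5 ⇒ (c0=5, c1=2, c2=5)

S1 state at macro-step 3 = 0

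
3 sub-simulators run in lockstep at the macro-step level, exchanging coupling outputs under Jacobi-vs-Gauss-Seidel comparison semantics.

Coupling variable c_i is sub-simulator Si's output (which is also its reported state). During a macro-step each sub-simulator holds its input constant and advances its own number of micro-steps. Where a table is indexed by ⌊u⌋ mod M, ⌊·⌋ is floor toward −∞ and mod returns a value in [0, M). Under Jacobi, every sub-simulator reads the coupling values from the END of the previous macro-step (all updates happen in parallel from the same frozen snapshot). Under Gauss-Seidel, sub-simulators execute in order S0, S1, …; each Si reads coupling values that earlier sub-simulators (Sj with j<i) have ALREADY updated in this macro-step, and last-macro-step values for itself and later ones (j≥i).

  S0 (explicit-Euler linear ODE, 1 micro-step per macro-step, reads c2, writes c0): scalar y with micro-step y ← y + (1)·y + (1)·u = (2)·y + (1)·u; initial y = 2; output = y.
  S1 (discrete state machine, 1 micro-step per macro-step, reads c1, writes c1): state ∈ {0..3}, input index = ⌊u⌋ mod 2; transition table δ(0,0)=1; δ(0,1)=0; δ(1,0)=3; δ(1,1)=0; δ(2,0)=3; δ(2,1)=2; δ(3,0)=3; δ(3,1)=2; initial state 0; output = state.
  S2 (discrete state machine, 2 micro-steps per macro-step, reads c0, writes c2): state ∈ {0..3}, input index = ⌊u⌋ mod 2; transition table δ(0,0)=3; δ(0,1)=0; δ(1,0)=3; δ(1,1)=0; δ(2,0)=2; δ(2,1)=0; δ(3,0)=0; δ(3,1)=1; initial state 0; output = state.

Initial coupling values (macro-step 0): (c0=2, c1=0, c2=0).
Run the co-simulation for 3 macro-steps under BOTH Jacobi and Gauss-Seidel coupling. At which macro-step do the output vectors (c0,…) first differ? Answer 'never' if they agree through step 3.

first divergence at macro-step: never

[Jacobi] macro 1: S0 reads c2=0 → after 1×micro: 4; S1 reads c1=0 → after 1×micro: 1; S2 reads c0=2 → after 2×micro: 0 ⇒ (c0=4, c1=1, c2=0)
[Jacobi] macro 2: S0 reads c2=0 → after 1×micro: 8; S1 reads c1=1 → after 1×micro: 0; S2 reads c0=4 → after 2×micro: 0 ⇒ (c0=8, c1=0, c2=0)
[Jacobi] macro 3: S0 reads c2=0 → after 1×micro: 16; S1 reads c1=0 → after 1×micro: 1; S2 reads c0=8 → after 2×micro: 0 ⇒ (c0=16, c1=1, c2=0)
[Gauss-Seidel] macro 1: S0 reads c2=0 → after 1×micro: 4; S1 reads c1=0 → after 1×micro: 1; S2 reads c0=4 → after 2×micro: 0 ⇒ (c0=4, c1=1, c2=0)
[Gauss-Seidel] macro 2: S0 reads c2=0 → after 1×micro: 8; S1 reads c1=1 → after 1×micro: 0; S2 reads c0=8 → after 2×micro: 0 ⇒ (c0=8, c1=0, c2=0)
[Gauss-Seidel] macro 3: S0 reads c2=0 → after 1×micro: 16; S1 reads c1=0 → after 1×micro: 1; S2 reads c0=16 → after 2×micro: 0 ⇒ (c0=16, c1=1, c2=0)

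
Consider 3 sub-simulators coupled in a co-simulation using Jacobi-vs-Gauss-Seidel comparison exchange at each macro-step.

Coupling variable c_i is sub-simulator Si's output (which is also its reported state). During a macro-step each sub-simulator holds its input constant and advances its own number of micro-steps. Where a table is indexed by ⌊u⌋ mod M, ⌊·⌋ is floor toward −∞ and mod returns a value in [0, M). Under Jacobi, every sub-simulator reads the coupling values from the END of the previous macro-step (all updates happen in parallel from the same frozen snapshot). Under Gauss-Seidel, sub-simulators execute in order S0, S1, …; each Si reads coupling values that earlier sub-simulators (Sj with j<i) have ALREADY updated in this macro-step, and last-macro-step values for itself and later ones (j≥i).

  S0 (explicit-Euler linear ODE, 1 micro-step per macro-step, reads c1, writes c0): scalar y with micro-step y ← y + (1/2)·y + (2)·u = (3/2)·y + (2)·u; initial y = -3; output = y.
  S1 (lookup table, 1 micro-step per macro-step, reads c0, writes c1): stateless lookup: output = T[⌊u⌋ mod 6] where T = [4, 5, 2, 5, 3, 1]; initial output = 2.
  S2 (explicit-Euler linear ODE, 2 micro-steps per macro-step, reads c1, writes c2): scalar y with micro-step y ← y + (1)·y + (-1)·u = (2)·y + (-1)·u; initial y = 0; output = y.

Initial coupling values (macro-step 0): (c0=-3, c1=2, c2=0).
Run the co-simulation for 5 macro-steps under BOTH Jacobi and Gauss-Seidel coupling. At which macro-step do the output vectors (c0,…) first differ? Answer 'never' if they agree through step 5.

first divergence at macro-step: 1

[Jacobi] macro 1: S0 reads c1=2 → after 1×micro: -1/2; S1 reads c0=-3 → after 1×micro: 5; S2 reads c1=2 → after 2×micro: -6 ⇒ (c0=-1/2, c1=5, c2=-6)
[Jacobi] macro 2: S0 reads c1=5 → after 1×micro: 37/4; S1 reads c0=-1/2 → after 1×micro: 1; S2 reads c1=5 → after 2×micro: -39 ⇒ (c0=37/4, c1=1, c2=-39)
[Jacobi] macro 3: S0 reads c1=1 → after 1×micro: 127/8; S1 reads c0=37/4 → after 1×micro: 5; S2 reads c1=1 → after 2×micro: -159 ⇒ (c0=127/8, c1=5, c2=-159)
[Jacobi] macro 4: S0 reads c1=5 → after 1×micro: 541/16; S1 reads c0=127/8 → after 1×micro: 5; S2 reads c1=5 → after 2×micro: -651 ⇒ (c0=541/16, c1=5, c2=-651)
[Jacobi] macro 5: S0 reads c1=5 → after 1×micro: 1943/32; S1 reads c0=541/16 → after 1×micro: 5; S2 reads c1=5 → after 2×micro: -2619 ⇒ (c0=1943/32, c1=5, c2=-2619)
[Gauss-Seidel] macro 1: S0 reads c1=2 → after 1×micro: -1/2; S1 reads c0=-1/2 → after 1×micro: 1; S2 reads c1=1 → after 2×micro: -3 ⇒ (c0=-1/2, c1=1, c2=-3)
[Gauss-Seidel] macro 2: S0 reads c1=1 → after 1×micro: 5/4; S1 reads c0=5/4 → after 1×micro: 5; S2 reads c1=5 → after 2×micro: -27 ⇒ (c0=5/4, c1=5, c2=-27)
[Gauss-Seidel] macro 3: S0 reads c1=5 → after 1×micro: 95/8; S1 reads c0=95/8 → after 1×micro: 1; S2 reads c1=1 → after 2×micro: -111 ⇒ (c0=95/8, c1=1, c2=-111)
[Gauss-Seidel] macro 4: S0 reads c1=1 → after 1×micro: 317/16; S1 reads c0=317/16 → after 1×micro: 5; S2 reads c1=5 → after 2×micro: -459 ⇒ (c0=317/16, c1=5, c2=-459)
[Gauss-Seidel] macro 5: S0 reads c1=5 → after 1×micro: 1271/32; S1 reads c0=1271/32 → after 1×micro: 5; S2 reads c1=5 → after 2×micro: -1851 ⇒ (c0=1271/32, c1=5, c2=-1851)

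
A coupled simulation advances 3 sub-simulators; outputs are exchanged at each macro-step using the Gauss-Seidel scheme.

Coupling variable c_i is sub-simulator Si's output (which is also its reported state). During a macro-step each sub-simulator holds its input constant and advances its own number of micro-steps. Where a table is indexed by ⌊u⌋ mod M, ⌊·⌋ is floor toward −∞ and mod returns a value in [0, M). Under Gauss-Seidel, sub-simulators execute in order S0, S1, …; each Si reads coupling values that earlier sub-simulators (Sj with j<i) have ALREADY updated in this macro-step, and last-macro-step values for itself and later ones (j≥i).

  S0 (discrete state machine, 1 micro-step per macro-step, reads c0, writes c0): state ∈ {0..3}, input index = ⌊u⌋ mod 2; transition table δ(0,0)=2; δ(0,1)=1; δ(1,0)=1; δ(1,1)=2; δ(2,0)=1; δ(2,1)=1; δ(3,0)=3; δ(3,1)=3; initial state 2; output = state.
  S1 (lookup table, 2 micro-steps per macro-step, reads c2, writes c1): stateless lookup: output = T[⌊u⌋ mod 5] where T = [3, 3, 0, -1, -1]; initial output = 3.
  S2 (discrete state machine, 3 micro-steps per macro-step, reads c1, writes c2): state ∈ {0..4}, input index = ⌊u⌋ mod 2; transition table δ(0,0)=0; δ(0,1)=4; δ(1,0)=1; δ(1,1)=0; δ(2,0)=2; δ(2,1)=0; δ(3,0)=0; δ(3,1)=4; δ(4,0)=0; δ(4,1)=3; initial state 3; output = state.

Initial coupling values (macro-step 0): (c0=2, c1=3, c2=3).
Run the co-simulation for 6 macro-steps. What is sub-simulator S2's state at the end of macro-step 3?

S2 state at macro-step 3 = 4

macro 1: S0 reads c0=2 → after 1×micro: 1; S1 reads c2=3 → after 2×micro: -1; S2 reads c1=-1 → after 3×micro: 4 ⇒ (c0=1, c1=-1, c2=4)
macro 2: S0 reads c0=1 → after 1×micro: 2; S1 reads c2=4 → after 2×micro: -1; S2 reads c1=-1 → after 3×micro: 3 ⇒ (c0=2, c1=-1, c2=3)
macro 3: S0 reads c0=2 → after 1×micro: 1; S1 reads c2=3 → after 2×micro: -1; S2 reads c1=-1 → after 3×micro: 4 ⇒ (c0=1, c1=-1, c2=4)
macro 4: S0 reads c0=1 → after 1×micro: 2; S1 reads c2=4 → after 2×micro: -1; S2 reads c1=-1 → after 3×micro: 3 ⇒ (c0=2, c1=-1, c2=3)
macro 5: S0 reads c0=2 → after 1×micro: 1; S1 reads c2=3 → after 2×micro: -1; S2 reads c1=-1 → after 3×micro: 4 ⇒ (c0=1, c1=-1, c2=4)
macro 6: S0 reads c0=1 → after 1×micro: 2; S1 reads c2=4 → after 2×micro: -1; S2 reads c1=-1 → after 3×micro: 3 ⇒ (c0=2, c1=-1, c2=3)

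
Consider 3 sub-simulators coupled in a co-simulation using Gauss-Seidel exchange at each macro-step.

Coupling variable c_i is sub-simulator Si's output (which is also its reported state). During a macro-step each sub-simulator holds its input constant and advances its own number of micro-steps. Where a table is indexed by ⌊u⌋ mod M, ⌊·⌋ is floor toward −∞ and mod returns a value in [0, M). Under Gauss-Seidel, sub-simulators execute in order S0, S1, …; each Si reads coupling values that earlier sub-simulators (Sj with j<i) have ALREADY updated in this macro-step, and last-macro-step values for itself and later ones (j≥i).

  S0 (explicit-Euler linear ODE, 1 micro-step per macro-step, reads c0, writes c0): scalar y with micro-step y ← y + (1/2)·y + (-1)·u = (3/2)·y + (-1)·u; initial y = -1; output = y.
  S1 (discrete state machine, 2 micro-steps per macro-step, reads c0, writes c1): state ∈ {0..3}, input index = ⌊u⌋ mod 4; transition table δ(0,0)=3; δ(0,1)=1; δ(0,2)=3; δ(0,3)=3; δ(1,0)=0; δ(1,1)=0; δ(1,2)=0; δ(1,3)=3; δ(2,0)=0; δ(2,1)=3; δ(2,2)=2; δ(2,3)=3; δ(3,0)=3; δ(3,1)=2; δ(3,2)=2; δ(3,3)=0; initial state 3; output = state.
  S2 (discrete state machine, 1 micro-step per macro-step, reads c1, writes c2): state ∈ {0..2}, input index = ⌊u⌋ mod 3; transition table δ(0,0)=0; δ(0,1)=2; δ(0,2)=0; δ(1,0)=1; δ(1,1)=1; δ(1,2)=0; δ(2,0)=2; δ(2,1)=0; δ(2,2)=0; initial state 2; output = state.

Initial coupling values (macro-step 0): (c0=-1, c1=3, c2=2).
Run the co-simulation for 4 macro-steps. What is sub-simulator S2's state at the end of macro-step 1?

S2 state at macro-step 1 = 2

macro 1: S0 reads c0=-1 → after 1×micro: -1/2; S1 reads c0=-1/2 → after 2×micro: 3; S2 reads c1=3 → after 1×micro: 2 ⇒ (c0=-1/2, c1=3, c2=2)
macro 2: S0 reads c0=-1/2 → after 1×micro: -1/4; S1 reads c0=-1/4 → after 2×micro: 3; S2 reads c1=3 → after 1×micro: 2 ⇒ (c0=-1/4, c1=3, c2=2)
macro 3: S0 reads c0=-1/4 → after 1×micro: -1/8; S1 reads c0=-1/8 → after 2×micro: 3; S2 reads c1=3 → after 1×micro: 2 ⇒ (c0=-1/8, c1=3, c2=2)
macro 4: S0 reads c0=-1/8 → after 1×micro: -1/16; S1 reads c0=-1/16 → after 2×micro: 3; S2 reads c1=3 → after 1×micro: 2 ⇒ (c0=-1/16, c1=3, c2=2)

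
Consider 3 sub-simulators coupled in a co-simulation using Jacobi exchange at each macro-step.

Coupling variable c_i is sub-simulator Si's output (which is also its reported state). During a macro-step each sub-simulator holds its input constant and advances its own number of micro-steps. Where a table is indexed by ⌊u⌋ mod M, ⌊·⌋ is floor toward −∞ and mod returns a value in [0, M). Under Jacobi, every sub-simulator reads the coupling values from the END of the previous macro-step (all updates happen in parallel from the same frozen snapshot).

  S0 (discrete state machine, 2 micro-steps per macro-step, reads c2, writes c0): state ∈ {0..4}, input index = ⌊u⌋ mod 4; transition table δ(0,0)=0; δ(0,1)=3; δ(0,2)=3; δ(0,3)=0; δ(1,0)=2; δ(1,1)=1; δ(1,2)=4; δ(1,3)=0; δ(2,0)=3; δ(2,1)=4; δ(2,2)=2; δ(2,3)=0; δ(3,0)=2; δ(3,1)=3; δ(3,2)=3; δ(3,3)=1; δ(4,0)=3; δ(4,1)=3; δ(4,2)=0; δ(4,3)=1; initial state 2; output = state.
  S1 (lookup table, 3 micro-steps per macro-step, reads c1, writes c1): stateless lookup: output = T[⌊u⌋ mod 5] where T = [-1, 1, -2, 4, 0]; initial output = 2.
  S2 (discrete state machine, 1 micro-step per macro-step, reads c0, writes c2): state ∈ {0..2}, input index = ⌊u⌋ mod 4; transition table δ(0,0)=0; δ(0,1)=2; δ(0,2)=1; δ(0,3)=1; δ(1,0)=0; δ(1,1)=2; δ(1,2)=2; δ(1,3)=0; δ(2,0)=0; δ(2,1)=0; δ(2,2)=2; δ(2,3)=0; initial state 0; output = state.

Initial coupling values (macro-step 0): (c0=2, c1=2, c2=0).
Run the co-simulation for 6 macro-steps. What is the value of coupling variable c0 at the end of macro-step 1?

c0 at macro-step 1 = 2

macro 1: S0 reads c2=0 → after 2×micro: 2; S1 reads c1=2 → after 3×micro: -2; S2 reads c0=2 → after 1×micro: 1 ⇒ (c0=2, c1=-2, c2=1)
macro 2: S0 reads c2=1 → after 2×micro: 3; S1 reads c1=-2 → after 3×micro: 4; S2 reads c0=2 → after 1×micro: 2 ⇒ (c0=3, c1=4, c2=2)
macro 3: S0 reads c2=2 → after 2×micro: 3; S1 reads c1=4 → after 3×micro: 0; S2 reads c0=3 → after 1×micro: 0 ⇒ (c0=3, c1=0, c2=0)
macro 4: S0 reads c2=0 → after 2×micro: 3; S1 reads c1=0 → after 3×micro: -1; S2 reads c0=3 → after 1×micro: 1 ⇒ (c0=3, c1=-1, c2=1)
macro 5: S0 reads c2=1 → after 2×micro: 3; S1 reads c1=-1 → after 3×micro: 0; S2 reads c0=3 → after 1×micro: 0 ⇒ (c0=3, c1=0, c2=0)
macro 6: S0 reads c2=0 → after 2×micro: 3; S1 reads c1=0 → after 3×micro: -1; S2 reads c0=3 → after 1×micro: 1 ⇒ (c0=3, c1=-1, c2=1)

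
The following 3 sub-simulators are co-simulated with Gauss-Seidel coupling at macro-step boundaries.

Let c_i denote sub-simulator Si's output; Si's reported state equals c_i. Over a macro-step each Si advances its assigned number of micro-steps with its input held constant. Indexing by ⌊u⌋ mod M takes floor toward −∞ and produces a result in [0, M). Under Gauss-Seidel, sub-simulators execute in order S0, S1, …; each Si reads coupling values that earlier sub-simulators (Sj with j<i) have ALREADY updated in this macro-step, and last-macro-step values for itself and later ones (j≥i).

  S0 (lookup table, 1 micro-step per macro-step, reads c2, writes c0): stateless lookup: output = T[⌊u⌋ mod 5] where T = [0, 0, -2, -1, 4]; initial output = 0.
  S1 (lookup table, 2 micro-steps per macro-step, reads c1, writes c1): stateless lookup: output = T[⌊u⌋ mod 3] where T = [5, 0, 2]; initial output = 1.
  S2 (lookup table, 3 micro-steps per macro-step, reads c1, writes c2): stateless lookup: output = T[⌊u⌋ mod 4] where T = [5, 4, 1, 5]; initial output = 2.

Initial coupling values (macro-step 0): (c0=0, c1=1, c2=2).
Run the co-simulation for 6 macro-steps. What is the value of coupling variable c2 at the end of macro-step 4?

macro 1: S0 reads c2=2 → after 1×micro: -2; S1 reads c1=1 → after 2×micro: 0; S2 reads c1=0 → after 3×micro: 5 ⇒ (c0=-2, c1=0, c2=5)
macro 2: S0 reads c2=5 → after 1×micro: 0; S1 reads c1=0 → after 2×micro: 5; S2 reads c1=5 → after 3×micro: 4 ⇒ (c0=0, c1=5, c2=4)
macro 3: S0 reads c2=4 → after 1×micro: 4; S1 reads c1=5 → after 2×micro: 2; S2 reads c1=2 → after 3×micro: 1 ⇒ (c0=4, c1=2, c2=1)
macro 4: S0 reads c2=1 → after 1×micro: 0; S1 reads c1=2 → after 2×micro: 2; S2 reads c1=2 → after 3×micro: 1 ⇒ (c0=0, c1=2, c2=1)
macro 5: S0 reads c2=1 → after 1×micro: 0; S1 reads c1=2 → after 2×micro: 2; S2 reads c1=2 → after 3×micro: 1 ⇒ (c0=0, c1=2, c2=1)
macro 6: S0 reads c2=1 → after 1×micro: 0; S1 reads c1=2 → after 2×micro: 2; S2 reads c1=2 → after 3×micro: 1 ⇒ (c0=0, c1=2, c2=1)

c2 at macro-step 4 = 1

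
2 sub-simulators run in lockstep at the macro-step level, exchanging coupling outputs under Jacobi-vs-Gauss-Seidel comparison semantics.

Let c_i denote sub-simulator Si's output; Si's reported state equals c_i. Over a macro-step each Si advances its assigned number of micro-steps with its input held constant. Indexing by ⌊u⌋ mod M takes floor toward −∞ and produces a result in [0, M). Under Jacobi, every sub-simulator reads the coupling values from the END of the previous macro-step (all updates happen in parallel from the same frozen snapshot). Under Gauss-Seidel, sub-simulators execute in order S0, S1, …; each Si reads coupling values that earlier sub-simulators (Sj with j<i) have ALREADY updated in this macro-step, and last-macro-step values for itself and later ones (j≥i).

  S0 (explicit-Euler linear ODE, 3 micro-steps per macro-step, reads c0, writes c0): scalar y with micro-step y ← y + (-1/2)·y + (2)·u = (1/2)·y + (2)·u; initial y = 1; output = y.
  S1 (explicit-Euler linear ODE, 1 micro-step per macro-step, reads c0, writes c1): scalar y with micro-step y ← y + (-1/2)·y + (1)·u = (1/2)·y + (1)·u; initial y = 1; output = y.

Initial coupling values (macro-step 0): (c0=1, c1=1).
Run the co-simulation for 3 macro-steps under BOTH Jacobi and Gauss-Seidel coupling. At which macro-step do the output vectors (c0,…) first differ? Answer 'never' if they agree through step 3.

first divergence at macro-step: 1

[Jacobi] macro 1: S0 reads c0=1 → after 3×micro: 29/8; S1 reads c0=1 → after 1×micro: 3/2 ⇒ (c0=29/8, c1=3/2)
[Jacobi] macro 2: S0 reads c0=29/8 → after 3×micro: 841/64; S1 reads c0=29/8 → after 1×micro: 35/8 ⇒ (c0=841/64, c1=35/8)
[Jacobi] macro 3: S0 reads c0=841/64 → after 3×micro: 24389/512; S1 reads c0=841/64 → after 1×micro: 981/64 ⇒ (c0=24389/512, c1=981/64)
[Gauss-Seidel] macro 1: S0 reads c0=1 → after 3×micro: 29/8; S1 reads c0=29/8 → after 1×micro: 33/8 ⇒ (c0=29/8, c1=33/8)
[Gauss-Seidel] macro 2: S0 reads c0=29/8 → after 3×micro: 841/64; S1 reads c0=841/64 → after 1×micro: 973/64 ⇒ (c0=841/64, c1=973/64)
[Gauss-Seidel] macro 3: S0 reads c0=841/64 → after 3×micro: 24389/512; S1 reads c0=24389/512 → after 1×micro: 28281/512 ⇒ (c0=24389/512, c1=28281/512)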